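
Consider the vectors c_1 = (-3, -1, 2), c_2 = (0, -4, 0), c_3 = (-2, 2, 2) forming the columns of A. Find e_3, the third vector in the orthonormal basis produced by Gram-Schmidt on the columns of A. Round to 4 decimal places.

e_3 = (0.5547, 0.0000, 0.8321)

c_1 = (-3, -1, 2); ‖c_1‖ = 3.7417, so e_1 = (-0.8018, -0.2673, 0.5345).
e_1·c_2 = (-0.8018)·0 + (-0.2673)·(-4) + 0.5345·0 = 1.0690.
u_2 = c_2 − 1.0690·e_1 = (0.8571, -3.7143, -0.5714).
‖u_2‖ = 3.8545, so e_2 = (0.2224, -0.9636, -0.1482).
e_1·c_3 = (-0.8018)·(-2) + (-0.2673)·2 + 0.5345·2 = 2.1381; e_2·c_3 = 0.2224·(-2) + (-0.9636)·2 + (-0.1482)·2 = -2.6685.
u_3 = c_3 − 2.1381·e_1 + 2.6685·e_2 = (0.3077, 0.0000, 0.4615).
‖u_3‖ = 0.5547, so e_3 = (0.5547, 0.0000, 0.8321).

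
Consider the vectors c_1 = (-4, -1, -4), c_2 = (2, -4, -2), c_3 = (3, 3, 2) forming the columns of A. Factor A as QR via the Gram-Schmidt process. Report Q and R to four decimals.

q_1 = c_1/‖c_1‖ = (-4, -1, -4)/5.7446 = (-0.6963, -0.1741, -0.6963).
r_{12} = q_1·c_2 = 0.6963.
u_2 = c_2 − 0.6963·q_1 = (2.4848, -3.8788, -1.5152).
‖u_2‖ = 4.8492, so q_2 = (0.5124, -0.7999, -0.3125).
r_{13} = q_1·c_3 = -4.0038; r_{23} = q_2·c_3 = -1.4873.
u_3 = c_3 + 4.0038·q_1 + 1.4873·q_2 = (0.9742, 1.1134, -1.2526).
‖u_3‖ = 1.9385, so q_3 = (0.5026, 0.5744, -0.6462).

Q = [[-0.6963, 0.5124, 0.5026], [-0.1741, -0.7999, 0.5744], [-0.6963, -0.3125, -0.6462]], R = [[5.7446, 0.6963, -4.0038], [0.0000, 4.8492, -1.4873], [0.0000, 0.0000, 1.9385]]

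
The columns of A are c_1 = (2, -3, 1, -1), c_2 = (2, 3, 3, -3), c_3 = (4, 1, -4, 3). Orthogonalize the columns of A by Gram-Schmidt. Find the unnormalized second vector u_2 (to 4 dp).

c_1 = (2, -3, 1, -1); ‖c_1‖ = 3.8730, so q_1 = (0.5164, -0.7746, 0.2582, -0.2582).
q_1·c_2 = 0.5164·2 + (-0.7746)·3 + 0.2582·3 + (-0.2582)·(-3) = 0.2582.
u_2 = c_2 − 0.2582·q_1 = (1.8667, 3.2000, 2.9333, -2.9333).

u_2 = (1.8667, 3.2000, 2.9333, -2.9333)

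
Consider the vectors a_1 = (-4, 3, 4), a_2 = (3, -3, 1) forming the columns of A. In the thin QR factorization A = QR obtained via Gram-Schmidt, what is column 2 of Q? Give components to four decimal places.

a_1 = (-4, 3, 4); ‖a_1‖ = 6.4031, so e_1 = (-0.6247, 0.4685, 0.6247).
e_1·a_2 = (-0.6247)·3 + 0.4685·(-3) + 0.6247·1 = -2.6550.
u_2 = a_2 + 2.6550·e_1 = (1.3415, -1.7561, 2.6585).
‖u_2‖ = 3.4571, so e_2 = (0.3880, -0.5080, 0.7690).

e_2 = (0.3880, -0.5080, 0.7690)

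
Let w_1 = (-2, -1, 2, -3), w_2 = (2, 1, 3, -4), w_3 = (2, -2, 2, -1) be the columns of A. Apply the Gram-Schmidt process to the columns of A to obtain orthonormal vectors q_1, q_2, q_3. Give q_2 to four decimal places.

w_1 = (-2, -1, 2, -3); ‖w_1‖ = 4.2426, so q_1 = (-0.4714, -0.2357, 0.4714, -0.7071).
q_1·w_2 = (-0.4714)·2 + (-0.2357)·1 + 0.4714·3 + (-0.7071)·(-4) = 3.0641.
u_2 = w_2 − 3.0641·q_1 = (3.4444, 1.7222, 1.5556, -1.8333).
‖u_2‖ = 4.5399, so q_2 = (0.7587, 0.3793, 0.3426, -0.4038).

q_2 = (0.7587, 0.3793, 0.3426, -0.4038)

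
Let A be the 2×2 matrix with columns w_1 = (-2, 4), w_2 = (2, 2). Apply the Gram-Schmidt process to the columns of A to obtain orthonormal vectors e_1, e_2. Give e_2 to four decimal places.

e_2 = (0.8944, 0.4472)

e_1 = w_1/‖w_1‖ = (-2, 4)/4.4721 = (-0.4472, 0.8944).
r_{12} = e_1·w_2 = 0.8944.
u_2 = w_2 − 0.8944·e_1 = (2.4000, 1.2000).
‖u_2‖ = 2.6833, so e_2 = (0.8944, 0.4472).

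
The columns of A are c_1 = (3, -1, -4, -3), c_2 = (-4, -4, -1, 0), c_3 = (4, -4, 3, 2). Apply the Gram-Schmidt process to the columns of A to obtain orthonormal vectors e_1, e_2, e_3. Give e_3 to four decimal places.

c_1 = (3, -1, -4, -3); ‖c_1‖ = 5.9161, so e_1 = (0.5071, -0.1690, -0.6761, -0.5071).
e_1·c_2 = 0.5071·(-4) + (-0.1690)·(-4) + (-0.6761)·(-1) + (-0.5071)·0 = -0.6761.
u_2 = c_2 + 0.6761·e_1 = (-3.6571, -4.1143, -1.4571, -0.3429).
‖u_2‖ = 5.7046, so e_2 = (-0.6411, -0.7212, -0.2554, -0.0601).
e_1·c_3 = 0.5071·4 + (-0.1690)·(-4) + (-0.6761)·3 + (-0.5071)·2 = -0.3381; e_2·c_3 = (-0.6411)·4 + (-0.7212)·(-4) + (-0.2554)·3 + (-0.0601)·2 = -0.5660.
u_3 = c_3 + 0.3381·e_1 + 0.5660·e_2 = (3.8086, -4.4653, 2.6269, 1.7946).
‖u_3‖ = 6.6757, so e_3 = (0.5705, -0.6689, 0.3935, 0.2688).

e_3 = (0.5705, -0.6689, 0.3935, 0.2688)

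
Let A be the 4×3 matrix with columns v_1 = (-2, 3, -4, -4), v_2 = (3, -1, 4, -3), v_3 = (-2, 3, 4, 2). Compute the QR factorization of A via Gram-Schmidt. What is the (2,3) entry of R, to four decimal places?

q_1 = v_1/‖v_1‖ = (-2, 3, -4, -4)/6.7082 = (-0.2981, 0.4472, -0.5963, -0.5963).
r_{12} = q_1·v_2 = -1.9379.
u_2 = v_2 + 1.9379·q_1 = (2.4222, -0.1333, 2.8444, -4.1556).
‖u_2‖ = 5.5897, so q_2 = (0.4333, -0.0239, 0.5089, -0.7434).
r_{23} = q_2·v_3 = -0.3896.

r_{23} = -0.3896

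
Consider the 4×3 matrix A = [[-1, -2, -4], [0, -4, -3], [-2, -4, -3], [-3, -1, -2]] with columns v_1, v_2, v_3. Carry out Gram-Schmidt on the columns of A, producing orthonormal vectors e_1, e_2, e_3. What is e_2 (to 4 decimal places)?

e_2 = (-0.2146, -0.8011, -0.4292, 0.3577)

v_1 = (-1, 0, -2, -3); ‖v_1‖ = 3.7417, so e_1 = (-0.2673, 0.0000, -0.5345, -0.8018).
e_1·v_2 = (-0.2673)·(-2) + 0.0000·(-4) + (-0.5345)·(-4) + (-0.8018)·(-1) = 3.4744.
u_2 = v_2 − 3.4744·e_1 = (-1.0714, -4.0000, -2.1429, 1.7857).
‖u_2‖ = 4.9929, so e_2 = (-0.2146, -0.8011, -0.4292, 0.3577).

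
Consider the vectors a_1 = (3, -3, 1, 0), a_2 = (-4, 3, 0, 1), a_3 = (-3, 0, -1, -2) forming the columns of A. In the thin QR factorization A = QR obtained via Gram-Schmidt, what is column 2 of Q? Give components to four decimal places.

e_2 = (-0.4097, -0.1891, 0.6618, 0.5987)

a_1 = (3, -3, 1, 0); ‖a_1‖ = 4.3589, so e_1 = (0.6882, -0.6882, 0.2294, 0.0000).
e_1·a_2 = 0.6882·(-4) + (-0.6882)·3 + 0.2294·0 + 0.0000·1 = -4.8177.
u_2 = a_2 + 4.8177·e_1 = (-0.6842, -0.3158, 1.1053, 1.0000).
‖u_2‖ = 1.6702, so e_2 = (-0.4097, -0.1891, 0.6618, 0.5987).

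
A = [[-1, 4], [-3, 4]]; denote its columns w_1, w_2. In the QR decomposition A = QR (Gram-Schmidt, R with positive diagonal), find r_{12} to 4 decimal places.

r_{12} = -5.0596

w_1 = (-1, -3); ‖w_1‖ = 3.1623, so e_1 = (-0.3162, -0.9487).
r_{12} = e_1·w_2 = -5.0596.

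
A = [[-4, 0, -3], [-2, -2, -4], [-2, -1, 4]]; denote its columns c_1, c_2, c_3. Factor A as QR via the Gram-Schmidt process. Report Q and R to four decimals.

Q = [[-0.8165, 0.5345, -0.2182], [-0.4082, -0.8018, -0.4364], [-0.4082, -0.2673, 0.8729]], R = [[4.8990, 1.2247, 2.4495], [0.0000, 1.8708, 0.5345], [0.0000, 0.0000, 5.8919]]

e_1 = c_1/‖c_1‖ = (-4, -2, -2)/4.8990 = (-0.8165, -0.4082, -0.4082).
r_{12} = e_1·c_2 = 1.2247.
u_2 = c_2 − 1.2247·e_1 = (1.0000, -1.5000, -0.5000).
‖u_2‖ = 1.8708, so e_2 = (0.5345, -0.8018, -0.2673).
r_{13} = e_1·c_3 = 2.4495; r_{23} = e_2·c_3 = 0.5345.
u_3 = c_3 − 2.4495·e_1 − 0.5345·e_2 = (-1.2857, -2.5714, 5.1429).
‖u_3‖ = 5.8919, so e_3 = (-0.2182, -0.4364, 0.8729).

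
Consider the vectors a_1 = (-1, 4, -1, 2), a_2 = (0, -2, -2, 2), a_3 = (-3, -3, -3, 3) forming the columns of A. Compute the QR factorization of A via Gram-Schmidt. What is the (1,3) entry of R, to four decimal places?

r_{13} = 0.0000

a_1 = (-1, 4, -1, 2); ‖a_1‖ = 4.6904, so e_1 = (-0.2132, 0.8528, -0.2132, 0.4264).
r_{13} = e_1·a_3 = 0.0000.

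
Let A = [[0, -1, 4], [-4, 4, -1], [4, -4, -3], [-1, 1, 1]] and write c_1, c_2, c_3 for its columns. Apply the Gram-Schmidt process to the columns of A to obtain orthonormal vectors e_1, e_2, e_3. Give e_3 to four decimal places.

c_1 = (0, -4, 4, -1); ‖c_1‖ = 5.7446, so e_1 = (0.0000, -0.6963, 0.6963, -0.1741).
e_1·c_2 = 0.0000·(-1) + (-0.6963)·4 + 0.6963·(-4) + (-0.1741)·1 = -5.7446.
u_2 = c_2 + 5.7446·e_1 = (-1.0000, 0.0000, 0.0000, 0.0000).
‖u_2‖ = 1.0000, so e_2 = (-1.0000, 0.0000, 0.0000, 0.0000).
e_1·c_3 = 0.0000·4 + (-0.6963)·(-1) + 0.6963·(-3) + (-0.1741)·1 = -1.5667; e_2·c_3 = (-1.0000)·4 + (0.0000)·(-1) + 0.0000·(-3) + (0.0000)·1 = -4.0000.
u_3 = c_3 + 1.5667·e_1 + 4.0000·e_2 = (0.0000, -2.0909, -1.9091, 0.7273).
‖u_3‖ = 2.9233, so e_3 = (0.0000, -0.7153, -0.6531, 0.2488).

e_3 = (0.0000, -0.7153, -0.6531, 0.2488)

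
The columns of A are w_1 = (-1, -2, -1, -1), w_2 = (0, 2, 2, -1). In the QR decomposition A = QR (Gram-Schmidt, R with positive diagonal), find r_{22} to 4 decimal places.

e_1 = w_1/‖w_1‖ = (-1, -2, -1, -1)/2.6458 = (-0.3780, -0.7559, -0.3780, -0.3780).
r_{12} = e_1·w_2 = -1.8898.
u_2 = w_2 + 1.8898·e_1 = (-0.7143, 0.5714, 1.2857, -1.7143).
r_{22} = ‖u_2‖ = 2.3299.

r_{22} = 2.3299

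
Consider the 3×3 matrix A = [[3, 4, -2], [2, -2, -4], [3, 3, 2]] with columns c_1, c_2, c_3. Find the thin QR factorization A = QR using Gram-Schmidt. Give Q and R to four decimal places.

c_1 = (3, 2, 3); ‖c_1‖ = 4.6904, so e_1 = (0.6396, 0.4264, 0.6396).
e_1·c_2 = 0.6396·4 + 0.4264·(-2) + 0.6396·3 = 3.6244.
u_2 = c_2 − 3.6244·e_1 = (1.6818, -3.5455, 0.6818).
‖u_2‖ = 3.9829, so e_2 = (0.4223, -0.8902, 0.1712).
e_1·c_3 = 0.6396·(-2) + 0.4264·(-4) + 0.6396·2 = -1.7056; e_2·c_3 = 0.4223·(-2) + (-0.8902)·(-4) + 0.1712·2 = 3.0585.
u_3 = c_3 + 1.7056·e_1 − 3.0585·e_2 = (-2.2006, -0.5501, 2.5673).
‖u_3‖ = 3.4258, so e_3 = (-0.6423, -0.1606, 0.7494).

Q = [[0.6396, 0.4223, -0.6423], [0.4264, -0.8902, -0.1606], [0.6396, 0.1712, 0.7494]], R = [[4.6904, 3.6244, -1.7056], [0.0000, 3.9829, 3.0585], [0.0000, 0.0000, 3.4258]]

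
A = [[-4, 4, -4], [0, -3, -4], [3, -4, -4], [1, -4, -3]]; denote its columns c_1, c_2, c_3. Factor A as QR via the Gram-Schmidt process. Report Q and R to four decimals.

Q = [[-0.7845, -0.2199, -0.5531], [0.0000, -0.7148, 0.0651], [0.5883, -0.0733, -0.8053], [0.1961, -0.6598, 0.2034]], R = [[5.0990, -6.2757, 0.1961], [0.0000, 4.1971, 6.0115], [0.0000, 0.0000, 4.5632]]

c_1 = (-4, 0, 3, 1); ‖c_1‖ = 5.0990, so q_1 = (-0.7845, 0.0000, 0.5883, 0.1961).
q_1·c_2 = (-0.7845)·4 + 0.0000·(-3) + 0.5883·(-4) + 0.1961·(-4) = -6.2757.
u_2 = c_2 + 6.2757·q_1 = (-0.9231, -3.0000, -0.3077, -2.7692).
‖u_2‖ = 4.1971, so q_2 = (-0.2199, -0.7148, -0.0733, -0.6598).
q_1·c_3 = (-0.7845)·(-4) + 0.0000·(-4) + 0.5883·(-4) + 0.1961·(-3) = 0.1961; q_2·c_3 = (-0.2199)·(-4) + (-0.7148)·(-4) + (-0.0733)·(-4) + (-0.6598)·(-3) = 6.0115.
u_3 = c_3 − 0.1961·q_1 − 6.0115·q_2 = (-2.5240, 0.2969, -3.6747, 0.9279).
‖u_3‖ = 4.5632, so q_3 = (-0.5531, 0.0651, -0.8053, 0.2034).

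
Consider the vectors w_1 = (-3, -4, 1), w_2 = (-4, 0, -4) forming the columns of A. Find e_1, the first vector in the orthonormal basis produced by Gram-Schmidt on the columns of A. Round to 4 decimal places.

e_1 = (-0.5883, -0.7845, 0.1961)

e_1 = w_1/‖w_1‖ = (-3, -4, 1)/5.0990 = (-0.5883, -0.7845, 0.1961).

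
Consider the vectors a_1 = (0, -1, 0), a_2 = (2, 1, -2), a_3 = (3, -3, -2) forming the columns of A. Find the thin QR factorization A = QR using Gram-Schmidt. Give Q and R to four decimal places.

a_1 = (0, -1, 0); ‖a_1‖ = 1.0000, so q_1 = (0.0000, -1.0000, 0.0000).
q_1·a_2 = 0.0000·2 + (-1.0000)·1 + 0.0000·(-2) = -1.0000.
u_2 = a_2 + 1.0000·q_1 = (2.0000, 0.0000, -2.0000).
‖u_2‖ = 2.8284, so q_2 = (0.7071, 0.0000, -0.7071).
q_1·a_3 = 0.0000·3 + (-1.0000)·(-3) + 0.0000·(-2) = 3.0000; q_2·a_3 = 0.7071·3 + 0.0000·(-3) + (-0.7071)·(-2) = 3.5355.
u_3 = a_3 − 3.0000·q_1 − 3.5355·q_2 = (0.5000, 0.0000, 0.5000).
‖u_3‖ = 0.7071, so q_3 = (0.7071, 0.0000, 0.7071).

Q = [[0.0000, 0.7071, 0.7071], [-1.0000, 0.0000, 0.0000], [0.0000, -0.7071, 0.7071]], R = [[1.0000, -1.0000, 3.0000], [0.0000, 2.8284, 3.5355], [0.0000, 0.0000, 0.7071]]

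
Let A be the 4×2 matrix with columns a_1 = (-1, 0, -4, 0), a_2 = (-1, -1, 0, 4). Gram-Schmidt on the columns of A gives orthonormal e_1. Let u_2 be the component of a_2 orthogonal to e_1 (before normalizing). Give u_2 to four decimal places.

a_1 = (-1, 0, -4, 0); ‖a_1‖ = 4.1231, so e_1 = (-0.2425, 0.0000, -0.9701, 0.0000).
e_1·a_2 = (-0.2425)·(-1) + 0.0000·(-1) + (-0.9701)·0 + 0.0000·4 = 0.2425.
u_2 = a_2 − 0.2425·e_1 = (-0.9412, -1.0000, 0.2353, 4.0000).

u_2 = (-0.9412, -1.0000, 0.2353, 4.0000)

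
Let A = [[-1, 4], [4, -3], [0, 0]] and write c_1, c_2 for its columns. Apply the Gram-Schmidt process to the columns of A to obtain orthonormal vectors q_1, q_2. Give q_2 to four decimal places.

c_1 = (-1, 4, 0); ‖c_1‖ = 4.1231, so q_1 = (-0.2425, 0.9701, 0.0000).
q_1·c_2 = (-0.2425)·4 + 0.9701·(-3) + 0.0000·0 = -3.8806.
u_2 = c_2 + 3.8806·q_1 = (3.0588, 0.7647, 0.0000).
‖u_2‖ = 3.1530, so q_2 = (0.9701, 0.2425, 0.0000).

q_2 = (0.9701, 0.2425, 0.0000)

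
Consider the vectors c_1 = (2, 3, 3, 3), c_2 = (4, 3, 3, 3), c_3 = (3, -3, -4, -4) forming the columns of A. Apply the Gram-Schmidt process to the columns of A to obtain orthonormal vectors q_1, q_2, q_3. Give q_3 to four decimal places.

q_3 = (0.0000, 0.8165, -0.4082, -0.4082)

c_1 = (2, 3, 3, 3); ‖c_1‖ = 5.5678, so q_1 = (0.3592, 0.5388, 0.5388, 0.5388).
q_1·c_2 = 0.3592·4 + 0.5388·3 + 0.5388·3 + 0.5388·3 = 6.2862.
u_2 = c_2 − 6.2862·q_1 = (1.7419, -0.3871, -0.3871, -0.3871).
‖u_2‖ = 1.8665, so q_2 = (0.9333, -0.2074, -0.2074, -0.2074).
q_1·c_3 = 0.3592·3 + 0.5388·(-3) + 0.5388·(-4) + 0.5388·(-4) = -4.8493; q_2·c_3 = 0.9333·3 + (-0.2074)·(-3) + (-0.2074)·(-4) + (-0.2074)·(-4) = 5.0811.
u_3 = c_3 + 4.8493·q_1 − 5.0811·q_2 = (0.0000, 0.6667, -0.3333, -0.3333).
‖u_3‖ = 0.8165, so q_3 = (0.0000, 0.8165, -0.4082, -0.4082).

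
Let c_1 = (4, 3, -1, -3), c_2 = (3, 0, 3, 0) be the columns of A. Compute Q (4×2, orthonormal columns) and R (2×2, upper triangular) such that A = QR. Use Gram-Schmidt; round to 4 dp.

Q = [[0.6761, 0.4978], [0.5071, -0.1948], [-0.1690, 0.8224], [-0.5071, 0.1948]], R = [[5.9161, 1.5213], [0.0000, 3.9605]]

c_1 = (4, 3, -1, -3); ‖c_1‖ = 5.9161, so e_1 = (0.6761, 0.5071, -0.1690, -0.5071).
e_1·c_2 = 0.6761·3 + 0.5071·0 + (-0.1690)·3 + (-0.5071)·0 = 1.5213.
u_2 = c_2 − 1.5213·e_1 = (1.9714, -0.7714, 3.2571, 0.7714).
‖u_2‖ = 3.9605, so e_2 = (0.4978, -0.1948, 0.8224, 0.1948).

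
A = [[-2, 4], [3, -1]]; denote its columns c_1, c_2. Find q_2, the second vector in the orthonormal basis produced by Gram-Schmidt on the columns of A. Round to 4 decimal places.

q_2 = (0.8321, 0.5547)

c_1 = (-2, 3); ‖c_1‖ = 3.6056, so q_1 = (-0.5547, 0.8321).
q_1·c_2 = (-0.5547)·4 + 0.8321·(-1) = -3.0509.
u_2 = c_2 + 3.0509·q_1 = (2.3077, 1.5385).
‖u_2‖ = 2.7735, so q_2 = (0.8321, 0.5547).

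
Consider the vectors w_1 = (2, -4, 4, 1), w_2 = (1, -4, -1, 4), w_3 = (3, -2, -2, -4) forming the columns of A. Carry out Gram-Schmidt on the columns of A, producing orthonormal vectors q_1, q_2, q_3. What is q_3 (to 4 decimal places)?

w_1 = (2, -4, 4, 1); ‖w_1‖ = 6.0828, so q_1 = (0.3288, -0.6576, 0.6576, 0.1644).
q_1·w_2 = 0.3288·1 + (-0.6576)·(-4) + 0.6576·(-1) + 0.1644·4 = 2.9592.
u_2 = w_2 − 2.9592·q_1 = (0.0270, -2.0541, -2.9459, 3.5135).
‖u_2‖ = 5.0243, so q_2 = (0.0054, -0.4088, -0.5863, 0.6993).
q_1·w_3 = 0.3288·3 + (-0.6576)·(-2) + 0.6576·(-2) + 0.1644·(-4) = 0.3288; q_2·w_3 = 0.0054·3 + (-0.4088)·(-2) + (-0.5863)·(-2) + 0.6993·(-4) = -0.7908.
u_3 = w_3 − 0.3288·q_1 + 0.7908·q_2 = (2.8961, -2.1071, -2.6799, -3.5011).
‖u_3‖ = 5.6804, so q_3 = (0.5099, -0.3709, -0.4718, -0.6163).

q_3 = (0.5099, -0.3709, -0.4718, -0.6163)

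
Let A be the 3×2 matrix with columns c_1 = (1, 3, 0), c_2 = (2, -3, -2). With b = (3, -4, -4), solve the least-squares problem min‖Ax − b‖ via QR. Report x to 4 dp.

c_1 = (1, 3, 0); ‖c_1‖ = 3.1623, so q_1 = (0.3162, 0.9487, 0.0000).
q_1·c_2 = 0.3162·2 + 0.9487·(-3) + 0.0000·(-2) = -2.2136.
u_2 = c_2 + 2.2136·q_1 = (2.7000, -0.9000, -2.0000).
‖u_2‖ = 3.4785, so q_2 = (0.7762, -0.2587, -0.5750).
Qᵀb = (-2.8460, 5.6634).
Back-substitute: x_2 = 5.6634/3.4785 = 1.6281.
x_1 = (-2.8460 + 2.2136·1.6281)/3.1623 = 0.2397.

x = (0.2397, 1.6281)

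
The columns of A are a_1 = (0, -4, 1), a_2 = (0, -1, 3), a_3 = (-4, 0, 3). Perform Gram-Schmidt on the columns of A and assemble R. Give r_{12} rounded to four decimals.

q_1 = a_1/‖a_1‖ = (0, -4, 1)/4.1231 = (0.0000, -0.9701, 0.2425).
r_{12} = q_1·a_2 = 1.6977.

r_{12} = 1.6977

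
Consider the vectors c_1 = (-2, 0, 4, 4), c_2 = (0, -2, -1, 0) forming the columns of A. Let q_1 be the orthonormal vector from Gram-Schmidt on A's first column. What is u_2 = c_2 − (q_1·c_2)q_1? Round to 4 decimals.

c_1 = (-2, 0, 4, 4); ‖c_1‖ = 6.0000, so q_1 = (-0.3333, 0.0000, 0.6667, 0.6667).
q_1·c_2 = (-0.3333)·0 + 0.0000·(-2) + 0.6667·(-1) + 0.6667·0 = -0.6667.
u_2 = c_2 + 0.6667·q_1 = (-0.2222, -2.0000, -0.5556, 0.4444).

u_2 = (-0.2222, -2.0000, -0.5556, 0.4444)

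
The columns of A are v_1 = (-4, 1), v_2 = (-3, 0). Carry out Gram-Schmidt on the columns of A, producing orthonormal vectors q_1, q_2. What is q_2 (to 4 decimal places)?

q_2 = (-0.2425, -0.9701)

q_1 = v_1/‖v_1‖ = (-4, 1)/4.1231 = (-0.9701, 0.2425).
r_{12} = q_1·v_2 = 2.9104.
u_2 = v_2 − 2.9104·q_1 = (-0.1765, -0.7059).
‖u_2‖ = 0.7276, so q_2 = (-0.2425, -0.9701).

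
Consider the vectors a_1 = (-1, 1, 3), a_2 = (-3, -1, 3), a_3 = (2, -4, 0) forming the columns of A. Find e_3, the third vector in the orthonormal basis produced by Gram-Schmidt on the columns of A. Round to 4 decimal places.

a_1 = (-1, 1, 3); ‖a_1‖ = 3.3166, so e_1 = (-0.3015, 0.3015, 0.9045).
e_1·a_2 = (-0.3015)·(-3) + 0.3015·(-1) + 0.9045·3 = 3.3166.
u_2 = a_2 − 3.3166·e_1 = (-2.0000, -2.0000, 0.0000).
‖u_2‖ = 2.8284, so e_2 = (-0.7071, -0.7071, 0.0000).
e_1·a_3 = (-0.3015)·2 + 0.3015·(-4) + 0.9045·0 = -1.8091; e_2·a_3 = (-0.7071)·2 + (-0.7071)·(-4) + 0.0000·0 = 1.4142.
u_3 = a_3 + 1.8091·e_1 − 1.4142·e_2 = (2.4545, -2.4545, 1.6364).
‖u_3‖ = 3.8376, so e_3 = (0.6396, -0.6396, 0.4264).

e_3 = (0.6396, -0.6396, 0.4264)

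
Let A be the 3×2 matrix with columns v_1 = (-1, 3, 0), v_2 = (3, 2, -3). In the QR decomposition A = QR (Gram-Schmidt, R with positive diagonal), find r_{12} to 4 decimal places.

r_{12} = 0.9487

q_1 = v_1/‖v_1‖ = (-1, 3, 0)/3.1623 = (-0.3162, 0.9487, 0.0000).
r_{12} = q_1·v_2 = 0.9487.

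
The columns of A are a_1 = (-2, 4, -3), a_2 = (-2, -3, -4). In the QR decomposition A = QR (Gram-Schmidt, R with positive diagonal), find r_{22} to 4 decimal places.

r_{22} = 5.3337

e_1 = a_1/‖a_1‖ = (-2, 4, -3)/5.3852 = (-0.3714, 0.7428, -0.5571).
r_{12} = e_1·a_2 = 0.7428.
u_2 = a_2 − 0.7428·e_1 = (-1.7241, -3.5517, -3.5862).
r_{22} = ‖u_2‖ = 5.3337.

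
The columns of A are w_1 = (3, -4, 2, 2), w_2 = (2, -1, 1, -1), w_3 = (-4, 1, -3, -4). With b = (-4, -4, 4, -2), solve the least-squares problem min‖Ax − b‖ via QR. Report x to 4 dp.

w_1 = (3, -4, 2, 2); ‖w_1‖ = 5.7446, so q_1 = (0.5222, -0.6963, 0.3482, 0.3482).
q_1·w_2 = 0.5222·2 + (-0.6963)·(-1) + 0.3482·1 + 0.3482·(-1) = 1.7408.
u_2 = w_2 − 1.7408·q_1 = (1.0909, 0.2121, 0.3939, -1.6061).
‖u_2‖ = 1.9924, so q_2 = (0.5475, 0.1065, 0.1977, -0.8061).
q_1·w_3 = 0.5222·(-4) + (-0.6963)·1 + 0.3482·(-3) + 0.3482·(-4) = -5.2223; q_2·w_3 = 0.5475·(-4) + 0.1065·1 + 0.1977·(-3) + (-0.8061)·(-4) = 0.5475.
u_3 = w_3 + 5.2223·q_1 − 0.5475·q_2 = (-1.5725, -2.6947, -1.2901, -1.7405).
‖u_3‖ = 3.7984, so q_3 = (-0.4140, -0.7094, -0.3396, -0.4582).
Qᵀb = (1.3926, -0.2129, 4.0516).
Back-substitute: x_3 = 4.0516/3.7984 = 1.0667.
x_2 = (-0.2129 − 0.5475·1.0667)/1.9924 = -0.4000.
x_1 = (1.3926 − 1.7408·(-0.4000) + 5.2223·1.0667)/5.7446 = 1.3333.

x = (1.3333, -0.4000, 1.0667)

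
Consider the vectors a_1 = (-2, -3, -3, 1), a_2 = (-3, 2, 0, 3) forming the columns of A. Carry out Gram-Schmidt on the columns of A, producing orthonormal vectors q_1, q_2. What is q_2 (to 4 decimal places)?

a_1 = (-2, -3, -3, 1); ‖a_1‖ = 4.7958, so q_1 = (-0.4170, -0.6255, -0.6255, 0.2085).
q_1·a_2 = (-0.4170)·(-3) + (-0.6255)·2 + (-0.6255)·0 + 0.2085·3 = 0.6255.
u_2 = a_2 − 0.6255·q_1 = (-2.7391, 2.3913, 0.3913, 2.8696).
‖u_2‖ = 4.6485, so q_2 = (-0.5892, 0.5144, 0.0842, 0.6173).

q_2 = (-0.5892, 0.5144, 0.0842, 0.6173)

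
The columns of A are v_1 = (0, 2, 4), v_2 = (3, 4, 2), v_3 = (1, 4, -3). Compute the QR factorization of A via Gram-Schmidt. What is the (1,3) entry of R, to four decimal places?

v_1 = (0, 2, 4); ‖v_1‖ = 4.4721, so e_1 = (0.0000, 0.4472, 0.8944).
r_{13} = e_1·v_3 = -0.8944.

r_{13} = -0.8944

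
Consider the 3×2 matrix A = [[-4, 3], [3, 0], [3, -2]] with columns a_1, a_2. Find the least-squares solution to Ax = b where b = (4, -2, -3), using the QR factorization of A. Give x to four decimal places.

e_1 = a_1/‖a_1‖ = (-4, 3, 3)/5.8310 = (-0.6860, 0.5145, 0.5145).
r_{12} = e_1·a_2 = -3.0870.
u_2 = a_2 + 3.0870·e_1 = (0.8824, 1.5882, -0.4118).
‖u_2‖ = 1.8630, so e_2 = (0.4736, 0.8525, -0.2210).
Qᵀb = (-5.3165, 0.8525).
Back-substitute: x_2 = 0.8525/1.8630 = 0.4576.
x_1 = (-5.3165 + 3.0870·0.4576)/5.8310 = -0.6695.

x = (-0.6695, 0.4576)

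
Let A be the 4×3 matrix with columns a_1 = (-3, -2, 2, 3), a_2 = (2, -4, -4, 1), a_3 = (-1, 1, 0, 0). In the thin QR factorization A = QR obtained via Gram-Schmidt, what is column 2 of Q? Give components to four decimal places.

e_2 = (0.2732, -0.6988, -0.6226, 0.2223)

a_1 = (-3, -2, 2, 3); ‖a_1‖ = 5.0990, so e_1 = (-0.5883, -0.3922, 0.3922, 0.5883).
e_1·a_2 = (-0.5883)·2 + (-0.3922)·(-4) + 0.3922·(-4) + 0.5883·1 = -0.5883.
u_2 = a_2 + 0.5883·e_1 = (1.6538, -4.2308, -3.7692, 1.3462).
‖u_2‖ = 6.0542, so e_2 = (0.2732, -0.6988, -0.6226, 0.2223).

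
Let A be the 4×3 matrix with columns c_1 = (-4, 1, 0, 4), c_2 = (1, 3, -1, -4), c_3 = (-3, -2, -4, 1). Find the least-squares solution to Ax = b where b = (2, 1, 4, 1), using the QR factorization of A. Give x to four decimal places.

e_1 = c_1/‖c_1‖ = (-4, 1, 0, 4)/5.7446 = (-0.6963, 0.1741, 0.0000, 0.6963).
r_{12} = e_1·c_2 = -2.9593.
u_2 = c_2 + 2.9593·e_1 = (-1.0606, 3.5152, -1.0000, -1.9394).
‖u_2‖ = 4.2711, so e_2 = (-0.2483, 0.8230, -0.2341, -0.4541).
r_{13} = e_1·c_3 = 2.4371; r_{23} = e_2·c_3 = -0.4186.
u_3 = c_3 − 2.4371·e_1 + 0.4186·e_2 = (-1.4070, -2.0797, -4.0980, -0.8870).
‖u_3‖ = 4.8873, so e_3 = (-0.2879, -0.4255, -0.8385, -0.1815).
Qᵀb = (-0.5222, -1.0642, -4.5368).
Back-substitute: x_3 = -4.5368/4.8873 = -0.9283.
x_2 = (-1.0642 + 0.4186·(-0.9283))/4.2711 = -0.3401.
x_1 = (-0.5222 + 2.9593·(-0.3401) − 2.4371·(-0.9283))/5.7446 = 0.1277.

x = (0.1277, -0.3401, -0.9283)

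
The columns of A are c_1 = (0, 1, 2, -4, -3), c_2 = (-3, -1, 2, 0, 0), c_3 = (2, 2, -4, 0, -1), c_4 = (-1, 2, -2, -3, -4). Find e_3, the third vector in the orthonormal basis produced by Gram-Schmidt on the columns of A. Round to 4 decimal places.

e_1 = c_1/‖c_1‖ = (0, 1, 2, -4, -3)/5.4772 = (0.0000, 0.1826, 0.3651, -0.7303, -0.5477).
r_{12} = e_1·c_2 = 0.5477.
u_2 = c_2 − 0.5477·e_1 = (-3.0000, -1.1000, 1.8000, 0.4000, 0.3000).
‖u_2‖ = 3.7014, so e_2 = (-0.8105, -0.2972, 0.4863, 0.1081, 0.0811).
r_{13} = e_1·c_3 = -0.5477; r_{23} = e_2·c_3 = -4.2417.
u_3 = c_3 + 0.5477·e_1 + 4.2417·e_2 = (-1.4380, 0.8394, -1.7372, 0.0584, -0.9562).
‖u_3‖ = 2.5900, so e_3 = (-0.5552, 0.3241, -0.6707, 0.0225, -0.3692).

e_3 = (-0.5552, 0.3241, -0.6707, 0.0225, -0.3692)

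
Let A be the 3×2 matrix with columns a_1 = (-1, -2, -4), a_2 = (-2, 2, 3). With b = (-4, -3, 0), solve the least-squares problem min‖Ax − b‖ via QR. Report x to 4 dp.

e_1 = a_1/‖a_1‖ = (-1, -2, -4)/4.5826 = (-0.2182, -0.4364, -0.8729).
r_{12} = e_1·a_2 = -3.0551.
u_2 = a_2 + 3.0551·e_1 = (-2.6667, 0.6667, 0.3333).
‖u_2‖ = 2.7689, so e_2 = (-0.9631, 0.2408, 0.1204).
Qᵀb = (2.1822, 3.1300).
Back-substitute: x_2 = 3.1300/2.7689 = 1.1304.
x_1 = (2.1822 + 3.0551·1.1304)/4.5826 = 1.2298.

x = (1.2298, 1.1304)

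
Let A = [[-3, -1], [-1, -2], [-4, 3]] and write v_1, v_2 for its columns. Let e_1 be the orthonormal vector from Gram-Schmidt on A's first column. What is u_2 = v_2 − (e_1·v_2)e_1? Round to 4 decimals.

u_2 = (-1.8077, -2.2692, 1.9231)

v_1 = (-3, -1, -4); ‖v_1‖ = 5.0990, so e_1 = (-0.5883, -0.1961, -0.7845).
e_1·v_2 = (-0.5883)·(-1) + (-0.1961)·(-2) + (-0.7845)·3 = -1.3728.
u_2 = v_2 + 1.3728·e_1 = (-1.8077, -2.2692, 1.9231).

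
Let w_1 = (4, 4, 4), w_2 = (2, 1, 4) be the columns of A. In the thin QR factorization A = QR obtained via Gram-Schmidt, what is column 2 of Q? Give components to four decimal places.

e_2 = (-0.1543, -0.6172, 0.7715)

e_1 = w_1/‖w_1‖ = (4, 4, 4)/6.9282 = (0.5774, 0.5774, 0.5774).
r_{12} = e_1·w_2 = 4.0415.
u_2 = w_2 − 4.0415·e_1 = (-0.3333, -1.3333, 1.6667).
‖u_2‖ = 2.1602, so e_2 = (-0.1543, -0.6172, 0.7715).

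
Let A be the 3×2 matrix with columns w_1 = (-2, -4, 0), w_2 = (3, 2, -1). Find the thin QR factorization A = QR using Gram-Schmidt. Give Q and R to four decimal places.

Q = [[-0.4472, 0.7807], [-0.8944, -0.3904], [0.0000, -0.4880]], R = [[4.4721, -3.1305], [0.0000, 2.0494]]

q_1 = w_1/‖w_1‖ = (-2, -4, 0)/4.4721 = (-0.4472, -0.8944, 0.0000).
r_{12} = q_1·w_2 = -3.1305.
u_2 = w_2 + 3.1305·q_1 = (1.6000, -0.8000, -1.0000).
‖u_2‖ = 2.0494, so q_2 = (0.7807, -0.3904, -0.4880).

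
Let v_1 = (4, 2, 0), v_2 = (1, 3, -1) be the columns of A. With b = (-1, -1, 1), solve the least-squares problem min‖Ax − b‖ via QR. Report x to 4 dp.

v_1 = (4, 2, 0); ‖v_1‖ = 4.4721, so q_1 = (0.8944, 0.4472, 0.0000).
q_1·v_2 = 0.8944·1 + 0.4472·3 + 0.0000·(-1) = 2.2361.
u_2 = v_2 − 2.2361·q_1 = (-1.0000, 2.0000, -1.0000).
‖u_2‖ = 2.4495, so q_2 = (-0.4082, 0.8165, -0.4082).
Qᵀb = (-1.3416, -0.8165).
Back-substitute: x_2 = -0.8165/2.4495 = -0.3333.
x_1 = (-1.3416 − 2.2361·(-0.3333))/4.4721 = -0.1333.

x = (-0.1333, -0.3333)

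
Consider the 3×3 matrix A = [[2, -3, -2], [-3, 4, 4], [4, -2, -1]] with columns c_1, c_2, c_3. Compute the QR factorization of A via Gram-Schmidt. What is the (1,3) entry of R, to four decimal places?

c_1 = (2, -3, 4); ‖c_1‖ = 5.3852, so q_1 = (0.3714, -0.5571, 0.7428).
r_{13} = q_1·c_3 = -3.7139.

r_{13} = -3.7139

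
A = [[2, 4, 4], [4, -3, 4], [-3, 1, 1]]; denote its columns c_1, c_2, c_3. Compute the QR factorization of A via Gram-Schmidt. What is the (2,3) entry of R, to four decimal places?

r_{23} = 2.0422

c_1 = (2, 4, -3); ‖c_1‖ = 5.3852, so q_1 = (0.3714, 0.7428, -0.5571).
q_1·c_2 = 0.3714·4 + 0.7428·(-3) + (-0.5571)·1 = -1.2999.
u_2 = c_2 + 1.2999·q_1 = (4.4828, -2.0345, 0.2759).
‖u_2‖ = 4.9306, so q_2 = (0.9092, -0.4126, 0.0559).
r_{23} = q_2·c_3 = 2.0422.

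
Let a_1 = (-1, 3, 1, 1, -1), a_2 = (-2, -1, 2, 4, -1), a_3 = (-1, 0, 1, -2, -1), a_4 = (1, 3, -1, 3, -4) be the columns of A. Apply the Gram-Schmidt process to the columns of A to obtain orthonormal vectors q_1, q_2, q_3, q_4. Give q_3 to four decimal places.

q_3 = (-0.4552, -0.2315, 0.4552, -0.6122, -0.3964)

a_1 = (-1, 3, 1, 1, -1); ‖a_1‖ = 3.6056, so q_1 = (-0.2774, 0.8321, 0.2774, 0.2774, -0.2774).
q_1·a_2 = (-0.2774)·(-2) + 0.8321·(-1) + 0.2774·2 + 0.2774·4 + (-0.2774)·(-1) = 1.6641.
u_2 = a_2 − 1.6641·q_1 = (-1.5385, -2.3846, 1.5385, 3.5385, -0.5385).
‖u_2‖ = 4.8198, so q_2 = (-0.3192, -0.4948, 0.3192, 0.7341, -0.1117).
q_1·a_3 = (-0.2774)·(-1) + 0.8321·0 + 0.2774·1 + 0.2774·(-2) + (-0.2774)·(-1) = 0.2774; q_2·a_3 = (-0.3192)·(-1) + (-0.4948)·0 + 0.3192·1 + 0.7341·(-2) + (-0.1117)·(-1) = -0.7182.
u_3 = a_3 − 0.2774·q_1 + 0.7182·q_2 = (-1.1523, -0.5861, 1.1523, -1.5497, -1.0033).
‖u_3‖ = 2.5313, so q_3 = (-0.4552, -0.2315, 0.4552, -0.6122, -0.3964).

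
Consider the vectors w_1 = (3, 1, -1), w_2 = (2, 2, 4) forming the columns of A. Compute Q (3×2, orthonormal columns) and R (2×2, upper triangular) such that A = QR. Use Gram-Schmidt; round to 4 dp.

e_1 = w_1/‖w_1‖ = (3, 1, -1)/3.3166 = (0.9045, 0.3015, -0.3015).
r_{12} = e_1·w_2 = 1.2060.
u_2 = w_2 − 1.2060·e_1 = (0.9091, 1.6364, 4.3636).
‖u_2‖ = 4.7482, so e_2 = (0.1915, 0.3446, 0.9190).

Q = [[0.9045, 0.1915], [0.3015, 0.3446], [-0.3015, 0.9190]], R = [[3.3166, 1.2060], [0.0000, 4.7482]]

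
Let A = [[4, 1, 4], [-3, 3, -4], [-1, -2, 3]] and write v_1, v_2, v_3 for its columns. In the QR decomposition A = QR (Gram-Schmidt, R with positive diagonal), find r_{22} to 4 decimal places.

v_1 = (4, -3, -1); ‖v_1‖ = 5.0990, so q_1 = (0.7845, -0.5883, -0.1961).
q_1·v_2 = 0.7845·1 + (-0.5883)·3 + (-0.1961)·(-2) = -0.5883.
u_2 = v_2 + 0.5883·q_1 = (1.4615, 2.6538, -2.1154).
r_{22} = ‖u_2‖ = 3.6951.

r_{22} = 3.6951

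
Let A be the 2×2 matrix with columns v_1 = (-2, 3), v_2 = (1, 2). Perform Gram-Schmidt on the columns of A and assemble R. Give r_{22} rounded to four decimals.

r_{22} = 1.9415

v_1 = (-2, 3); ‖v_1‖ = 3.6056, so q_1 = (-0.5547, 0.8321).
q_1·v_2 = (-0.5547)·1 + 0.8321·2 = 1.1094.
u_2 = v_2 − 1.1094·q_1 = (1.6154, 1.0769).
r_{22} = ‖u_2‖ = 1.9415.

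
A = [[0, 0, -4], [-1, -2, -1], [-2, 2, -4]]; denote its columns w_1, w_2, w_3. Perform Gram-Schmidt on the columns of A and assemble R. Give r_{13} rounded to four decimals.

r_{13} = 4.0249

w_1 = (0, -1, -2); ‖w_1‖ = 2.2361, so e_1 = (0.0000, -0.4472, -0.8944).
r_{13} = e_1·w_3 = 4.0249.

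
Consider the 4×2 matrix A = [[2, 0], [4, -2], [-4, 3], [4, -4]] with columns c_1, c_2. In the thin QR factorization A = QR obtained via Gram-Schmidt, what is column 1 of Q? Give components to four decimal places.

c_1 = (2, 4, -4, 4); ‖c_1‖ = 7.2111, so q_1 = (0.2774, 0.5547, -0.5547, 0.5547).

q_1 = (0.2774, 0.5547, -0.5547, 0.5547)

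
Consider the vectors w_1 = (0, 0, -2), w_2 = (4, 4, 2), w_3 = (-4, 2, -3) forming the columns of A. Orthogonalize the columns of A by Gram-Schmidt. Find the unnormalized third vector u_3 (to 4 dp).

u_3 = (-3.0000, 3.0000, 0.0000)

q_1 = w_1/‖w_1‖ = (0, 0, -2)/2.0000 = (0.0000, 0.0000, -1.0000).
r_{12} = q_1·w_2 = -2.0000.
u_2 = w_2 + 2.0000·q_1 = (4.0000, 4.0000, 0.0000).
‖u_2‖ = 5.6569, so q_2 = (0.7071, 0.7071, 0.0000).
r_{13} = q_1·w_3 = 3.0000; r_{23} = q_2·w_3 = -1.4142.
u_3 = w_3 − 3.0000·q_1 + 1.4142·q_2 = (-3.0000, 3.0000, 0.0000).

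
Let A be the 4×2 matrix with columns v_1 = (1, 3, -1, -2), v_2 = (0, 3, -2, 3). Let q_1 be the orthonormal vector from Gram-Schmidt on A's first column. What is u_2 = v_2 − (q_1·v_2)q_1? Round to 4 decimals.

v_1 = (1, 3, -1, -2); ‖v_1‖ = 3.8730, so q_1 = (0.2582, 0.7746, -0.2582, -0.5164).
q_1·v_2 = 0.2582·0 + 0.7746·3 + (-0.2582)·(-2) + (-0.5164)·3 = 1.2910.
u_2 = v_2 − 1.2910·q_1 = (-0.3333, 2.0000, -1.6667, 3.6667).

u_2 = (-0.3333, 2.0000, -1.6667, 3.6667)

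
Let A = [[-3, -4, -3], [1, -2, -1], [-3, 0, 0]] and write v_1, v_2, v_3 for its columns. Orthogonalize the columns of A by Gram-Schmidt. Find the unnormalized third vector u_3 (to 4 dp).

u_3 = (-0.1286, 0.2571, 0.2143)

v_1 = (-3, 1, -3); ‖v_1‖ = 4.3589, so q_1 = (-0.6882, 0.2294, -0.6882).
q_1·v_2 = (-0.6882)·(-4) + 0.2294·(-2) + (-0.6882)·0 = 2.2942.
u_2 = v_2 − 2.2942·q_1 = (-2.4211, -2.5263, 1.5789).
‖u_2‖ = 3.8389, so q_2 = (-0.6307, -0.6581, 0.4113).
q_1·v_3 = (-0.6882)·(-3) + 0.2294·(-1) + (-0.6882)·0 = 1.8353; q_2·v_3 = (-0.6307)·(-3) + (-0.6581)·(-1) + 0.4113·0 = 2.5501.
u_3 = v_3 − 1.8353·q_1 − 2.5501·q_2 = (-0.1286, 0.2571, 0.2143).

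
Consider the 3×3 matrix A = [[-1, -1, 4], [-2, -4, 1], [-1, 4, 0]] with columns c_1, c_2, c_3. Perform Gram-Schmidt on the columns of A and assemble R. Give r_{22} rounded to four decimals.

c_1 = (-1, -2, -1); ‖c_1‖ = 2.4495, so q_1 = (-0.4082, -0.8165, -0.4082).
q_1·c_2 = (-0.4082)·(-1) + (-0.8165)·(-4) + (-0.4082)·4 = 2.0412.
u_2 = c_2 − 2.0412·q_1 = (-0.1667, -2.3333, 4.8333).
r_{22} = ‖u_2‖ = 5.3697.

r_{22} = 5.3697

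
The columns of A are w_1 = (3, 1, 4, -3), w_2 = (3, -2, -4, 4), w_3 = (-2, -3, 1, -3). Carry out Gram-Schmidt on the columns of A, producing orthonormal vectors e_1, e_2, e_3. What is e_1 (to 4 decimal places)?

e_1 = (0.5071, 0.1690, 0.6761, -0.5071)

e_1 = w_1/‖w_1‖ = (3, 1, 4, -3)/5.9161 = (0.5071, 0.1690, 0.6761, -0.5071).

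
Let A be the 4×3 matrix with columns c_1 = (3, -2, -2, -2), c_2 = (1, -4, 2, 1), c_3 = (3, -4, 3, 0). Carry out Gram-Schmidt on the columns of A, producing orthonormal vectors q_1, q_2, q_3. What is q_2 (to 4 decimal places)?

q_2 = (0.0626, -0.7725, 0.5428, 0.3236)

c_1 = (3, -2, -2, -2); ‖c_1‖ = 4.5826, so q_1 = (0.6547, -0.4364, -0.4364, -0.4364).
q_1·c_2 = 0.6547·1 + (-0.4364)·(-4) + (-0.4364)·2 + (-0.4364)·1 = 1.0911.
u_2 = c_2 − 1.0911·q_1 = (0.2857, -3.5238, 2.4762, 1.4762).
‖u_2‖ = 4.5617, so q_2 = (0.0626, -0.7725, 0.5428, 0.3236).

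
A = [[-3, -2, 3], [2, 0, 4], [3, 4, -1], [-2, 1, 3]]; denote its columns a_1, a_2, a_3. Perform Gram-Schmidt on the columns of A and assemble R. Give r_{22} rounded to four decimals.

r_{22} = 3.3397

a_1 = (-3, 2, 3, -2); ‖a_1‖ = 5.0990, so e_1 = (-0.5883, 0.3922, 0.5883, -0.3922).
e_1·a_2 = (-0.5883)·(-2) + 0.3922·0 + 0.5883·4 + (-0.3922)·1 = 3.1379.
u_2 = a_2 − 3.1379·e_1 = (-0.1538, -1.2308, 2.1538, 2.2308).
r_{22} = ‖u_2‖ = 3.3397.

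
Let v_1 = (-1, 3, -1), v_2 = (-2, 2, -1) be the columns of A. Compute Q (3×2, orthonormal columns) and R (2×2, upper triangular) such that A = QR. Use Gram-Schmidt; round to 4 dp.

Q = [[-0.3015, -0.9239], [0.9045, -0.3553], [-0.3015, -0.1421]], R = [[3.3166, 2.7136], [0.0000, 1.2792]]

e_1 = v_1/‖v_1‖ = (-1, 3, -1)/3.3166 = (-0.3015, 0.9045, -0.3015).
r_{12} = e_1·v_2 = 2.7136.
u_2 = v_2 − 2.7136·e_1 = (-1.1818, -0.4545, -0.1818).
‖u_2‖ = 1.2792, so e_2 = (-0.9239, -0.3553, -0.1421).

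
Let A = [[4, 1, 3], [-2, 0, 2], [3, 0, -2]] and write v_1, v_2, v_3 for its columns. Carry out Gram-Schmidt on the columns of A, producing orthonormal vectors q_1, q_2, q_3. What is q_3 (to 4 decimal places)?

q_3 = (0.0000, 0.8321, 0.5547)

v_1 = (4, -2, 3); ‖v_1‖ = 5.3852, so q_1 = (0.7428, -0.3714, 0.5571).
q_1·v_2 = 0.7428·1 + (-0.3714)·0 + 0.5571·0 = 0.7428.
u_2 = v_2 − 0.7428·q_1 = (0.4483, 0.2759, -0.4138).
‖u_2‖ = 0.6695, so q_2 = (0.6695, 0.4120, -0.6180).
q_1·v_3 = 0.7428·3 + (-0.3714)·2 + 0.5571·(-2) = 0.3714; q_2·v_3 = 0.6695·3 + 0.4120·2 + (-0.6180)·(-2) = 4.0687.
u_3 = v_3 − 0.3714·q_1 − 4.0687·q_2 = (0.0000, 0.4615, 0.3077).
‖u_3‖ = 0.5547, so q_3 = (0.0000, 0.8321, 0.5547).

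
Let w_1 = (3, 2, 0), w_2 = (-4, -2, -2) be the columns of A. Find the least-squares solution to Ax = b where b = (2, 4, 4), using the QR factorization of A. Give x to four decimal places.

x = (-0.8571, -1.5714)

w_1 = (3, 2, 0); ‖w_1‖ = 3.6056, so e_1 = (0.8321, 0.5547, 0.0000).
e_1·w_2 = 0.8321·(-4) + 0.5547·(-2) + 0.0000·(-2) = -4.4376.
u_2 = w_2 + 4.4376·e_1 = (-0.3077, 0.4615, -2.0000).
‖u_2‖ = 2.0755, so e_2 = (-0.1482, 0.2224, -0.9636).
Qᵀb = (3.8829, -3.2615).
Back-substitute: x_2 = -3.2615/2.0755 = -1.5714.
x_1 = (3.8829 + 4.4376·(-1.5714))/3.6056 = -0.8571.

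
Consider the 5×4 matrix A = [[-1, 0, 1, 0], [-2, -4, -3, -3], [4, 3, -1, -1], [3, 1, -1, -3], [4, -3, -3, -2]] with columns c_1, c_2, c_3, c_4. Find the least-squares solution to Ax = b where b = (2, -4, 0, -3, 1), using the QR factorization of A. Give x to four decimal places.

x = (0.7998, -0.7485, 0.9230, 0.9758)

q_1 = c_1/‖c_1‖ = (-1, -2, 4, 3, 4)/6.7823 = (-0.1474, -0.2949, 0.5898, 0.4423, 0.5898).
r_{12} = q_1·c_2 = 1.6219.
u_2 = c_2 − 1.6219·q_1 = (0.2391, -3.5217, 2.0435, 0.2826, -3.9565).
‖u_2‖ = 5.6894, so q_2 = (0.0420, -0.6190, 0.3592, 0.0497, -0.6954).
r_{13} = q_1·c_3 = -2.0642; r_{23} = q_2·c_3 = 3.5764.
u_3 = c_3 + 2.0642·q_1 − 3.5764·q_2 = (0.5453, -1.3949, -1.0672, -0.2646, 0.7045).
‖u_3‖ = 1.9870, so q_3 = (0.2744, -0.7020, -0.5371, -0.1332, 0.3545).
r_{14} = q_1·c_4 = -2.2116; r_{24} = q_2·c_4 = 2.7396; r_{34} = q_3·c_4 = 2.3335.
u_4 = c_4 + 2.2116·q_1 − 2.7396·q_2 − 2.3335·q_3 = (-1.0816, -0.3183, 0.5736, -1.8471, 0.3822).
‖u_4‖ = 2.2711, so q_4 = (-0.4763, -0.1401, 0.2525, -0.8133, 0.1683).
Qᵀb = (0.1474, 1.7156, 4.1109, 2.2162).
Back-substitute: x_4 = 2.2162/2.2711 = 0.9758.
x_3 = (4.1109 − 2.3335·0.9758)/1.9870 = 0.9230.
x_2 = (1.7156 − 3.5764·0.9230 − 2.7396·0.9758)/5.6894 = -0.7485.
x_1 = (0.1474 − 1.6219·(-0.7485) + 2.0642·0.9230 + 2.2116·0.9758)/6.7823 = 0.7998.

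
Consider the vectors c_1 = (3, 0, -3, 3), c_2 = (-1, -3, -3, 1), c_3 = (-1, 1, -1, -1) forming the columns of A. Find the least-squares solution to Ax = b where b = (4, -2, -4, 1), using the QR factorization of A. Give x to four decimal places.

x = (0.8696, 0.3587, -0.0978)

c_1 = (3, 0, -3, 3); ‖c_1‖ = 5.1962, so e_1 = (0.5774, 0.0000, -0.5774, 0.5774).
e_1·c_2 = 0.5774·(-1) + 0.0000·(-3) + (-0.5774)·(-3) + 0.5774·1 = 1.7321.
u_2 = c_2 − 1.7321·e_1 = (-2.0000, -3.0000, -2.0000, 0.0000).
‖u_2‖ = 4.1231, so e_2 = (-0.4851, -0.7276, -0.4851, 0.0000).
e_1·c_3 = 0.5774·(-1) + 0.0000·1 + (-0.5774)·(-1) + 0.5774·(-1) = -0.5774; e_2·c_3 = (-0.4851)·(-1) + (-0.7276)·1 + (-0.4851)·(-1) + 0.0000·(-1) = 0.2425.
u_3 = c_3 + 0.5774·e_1 − 0.2425·e_2 = (-0.5490, 1.1765, -1.2157, -0.6667).
‖u_3‖ = 1.8994, so e_3 = (-0.2890, 0.6194, -0.6400, -0.3510).
Qᵀb = (5.1962, 1.4552, -0.1858).
Back-substitute: x_3 = -0.1858/1.8994 = -0.0978.
x_2 = (1.4552 − 0.2425·(-0.0978))/4.1231 = 0.3587.
x_1 = (5.1962 − 1.7321·0.3587 + 0.5774·(-0.0978))/5.1962 = 0.8696.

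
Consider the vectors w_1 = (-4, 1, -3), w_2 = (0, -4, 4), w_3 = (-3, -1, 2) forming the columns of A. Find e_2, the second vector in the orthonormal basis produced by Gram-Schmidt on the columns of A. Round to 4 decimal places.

e_2 = (-0.5230, -0.7191, 0.4576)

w_1 = (-4, 1, -3); ‖w_1‖ = 5.0990, so e_1 = (-0.7845, 0.1961, -0.5883).
e_1·w_2 = (-0.7845)·0 + 0.1961·(-4) + (-0.5883)·4 = -3.1379.
u_2 = w_2 + 3.1379·e_1 = (-2.4615, -3.3846, 2.1538).
‖u_2‖ = 4.7068, so e_2 = (-0.5230, -0.7191, 0.4576).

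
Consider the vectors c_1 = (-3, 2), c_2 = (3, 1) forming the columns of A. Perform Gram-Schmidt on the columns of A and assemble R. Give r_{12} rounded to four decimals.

r_{12} = -1.9415

c_1 = (-3, 2); ‖c_1‖ = 3.6056, so q_1 = (-0.8321, 0.5547).
r_{12} = q_1·c_2 = -1.9415.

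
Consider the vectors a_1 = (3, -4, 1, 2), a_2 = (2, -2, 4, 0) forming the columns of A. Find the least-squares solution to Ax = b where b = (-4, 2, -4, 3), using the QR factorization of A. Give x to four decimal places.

x = (0.1818, -1.3030)

a_1 = (3, -4, 1, 2); ‖a_1‖ = 5.4772, so q_1 = (0.5477, -0.7303, 0.1826, 0.3651).
q_1·a_2 = 0.5477·2 + (-0.7303)·(-2) + 0.1826·4 + 0.3651·0 = 3.2863.
u_2 = a_2 − 3.2863·q_1 = (0.2000, 0.4000, 3.4000, -1.2000).
‖u_2‖ = 3.6332, so q_2 = (0.0550, 0.1101, 0.9358, -0.3303).
Qᵀb = (-3.2863, -4.7341).
Back-substitute: x_2 = -4.7341/3.6332 = -1.3030.
x_1 = (-3.2863 − 3.2863·(-1.3030))/5.4772 = 0.1818.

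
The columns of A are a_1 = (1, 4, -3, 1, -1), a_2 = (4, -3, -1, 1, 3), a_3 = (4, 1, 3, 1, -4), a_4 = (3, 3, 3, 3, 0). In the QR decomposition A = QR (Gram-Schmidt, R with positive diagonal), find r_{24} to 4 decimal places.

a_1 = (1, 4, -3, 1, -1); ‖a_1‖ = 5.2915, so q_1 = (0.1890, 0.7559, -0.5669, 0.1890, -0.1890).
q_1·a_2 = 0.1890·4 + 0.7559·(-3) + (-0.5669)·(-1) + 0.1890·1 + (-0.1890)·3 = -1.3229.
u_2 = a_2 + 1.3229·q_1 = (4.2500, -2.0000, -1.7500, 1.2500, 2.7500).
‖u_2‖ = 5.8523, so q_2 = (0.7262, -0.3417, -0.2990, 0.2136, 0.4699).
r_{24} = q_2·a_4 = 0.8971.

r_{24} = 0.8971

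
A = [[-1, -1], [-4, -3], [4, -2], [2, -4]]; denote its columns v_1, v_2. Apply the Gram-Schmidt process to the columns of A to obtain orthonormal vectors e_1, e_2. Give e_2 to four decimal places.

v_1 = (-1, -4, 4, 2); ‖v_1‖ = 6.0828, so e_1 = (-0.1644, -0.6576, 0.6576, 0.3288).
e_1·v_2 = (-0.1644)·(-1) + (-0.6576)·(-3) + 0.6576·(-2) + 0.3288·(-4) = -0.4932.
u_2 = v_2 + 0.4932·e_1 = (-1.0811, -3.3243, -1.6757, -3.8378).
‖u_2‖ = 5.4550, so e_2 = (-0.1982, -0.6094, -0.3072, -0.7035).

e_2 = (-0.1982, -0.6094, -0.3072, -0.7035)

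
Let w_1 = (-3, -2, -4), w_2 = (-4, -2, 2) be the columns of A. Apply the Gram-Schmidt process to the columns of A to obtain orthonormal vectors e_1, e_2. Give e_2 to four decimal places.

e_2 = (-0.6796, -0.3102, 0.6648)

w_1 = (-3, -2, -4); ‖w_1‖ = 5.3852, so e_1 = (-0.5571, -0.3714, -0.7428).
e_1·w_2 = (-0.5571)·(-4) + (-0.3714)·(-2) + (-0.7428)·2 = 1.4856.
u_2 = w_2 − 1.4856·e_1 = (-3.1724, -1.4483, 3.1034).
‖u_2‖ = 4.6683, so e_2 = (-0.6796, -0.3102, 0.6648).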